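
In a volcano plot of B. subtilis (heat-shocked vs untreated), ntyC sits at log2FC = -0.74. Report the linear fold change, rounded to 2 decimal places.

Fold change = 2^(-0.74) = 0.599

0.60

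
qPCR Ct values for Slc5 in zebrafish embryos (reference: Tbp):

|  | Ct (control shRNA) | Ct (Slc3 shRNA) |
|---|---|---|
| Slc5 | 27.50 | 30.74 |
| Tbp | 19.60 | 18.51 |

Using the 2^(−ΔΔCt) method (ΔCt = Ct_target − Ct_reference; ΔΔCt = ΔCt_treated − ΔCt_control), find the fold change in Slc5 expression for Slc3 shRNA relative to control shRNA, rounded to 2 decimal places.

0.05

ΔCt(control shRNA) = 27.500 − 19.600 = 7.900
ΔCt(Slc3 shRNA) = 30.740 − 18.510 = 12.230
ΔΔCt = 12.230 − 7.900 = 4.330
Fold change = 2^(−4.330) = 0.050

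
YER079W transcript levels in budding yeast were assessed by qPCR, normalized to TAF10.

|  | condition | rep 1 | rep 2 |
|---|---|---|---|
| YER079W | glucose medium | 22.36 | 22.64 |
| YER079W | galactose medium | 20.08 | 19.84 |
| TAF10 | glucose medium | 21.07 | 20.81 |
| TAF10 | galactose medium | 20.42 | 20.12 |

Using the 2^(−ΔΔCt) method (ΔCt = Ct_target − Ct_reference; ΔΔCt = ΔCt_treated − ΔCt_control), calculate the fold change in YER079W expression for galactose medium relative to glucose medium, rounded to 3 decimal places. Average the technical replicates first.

Mean Ct: YER079W glucose medium 22.500; YER079W galactose medium 19.960; TAF10 glucose medium 20.940; TAF10 galactose medium 20.270
ΔCt(glucose medium) = 22.500 − 20.940 = 1.560
ΔCt(galactose medium) = 19.960 − 20.270 = -0.310
ΔΔCt = -0.310 − 1.560 = -1.870
Fold change = 2^(−(-1.870)) = 2^1.870 = 3.6553

3.655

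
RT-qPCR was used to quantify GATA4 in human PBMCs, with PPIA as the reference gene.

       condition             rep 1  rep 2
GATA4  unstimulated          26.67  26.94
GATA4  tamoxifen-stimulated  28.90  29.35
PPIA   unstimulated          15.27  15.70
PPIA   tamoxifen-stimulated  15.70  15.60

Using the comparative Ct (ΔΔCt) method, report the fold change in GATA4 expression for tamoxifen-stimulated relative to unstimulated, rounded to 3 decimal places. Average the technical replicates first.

Mean Ct: GATA4 unstimulated 26.805; GATA4 tamoxifen-stimulated 29.125; PPIA unstimulated 15.485; PPIA tamoxifen-stimulated 15.650
ΔCt(unstimulated) = 26.805 − 15.485 = 11.320
ΔCt(tamoxifen-stimulated) = 29.125 − 15.650 = 13.475
ΔΔCt = 13.475 − 11.320 = 2.155
Fold change = 2^(−2.155) = 0.2245

0.225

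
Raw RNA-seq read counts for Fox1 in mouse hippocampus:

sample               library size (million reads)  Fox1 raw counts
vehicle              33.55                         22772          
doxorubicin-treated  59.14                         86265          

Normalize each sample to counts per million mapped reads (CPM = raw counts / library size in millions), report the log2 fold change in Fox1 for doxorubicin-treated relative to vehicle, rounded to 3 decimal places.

CPM(vehicle) = 22772 / 33.55 = 678.7481
CPM(doxorubicin-treated) = 86265 / 59.14 = 1458.6574
Fold change = 1458.6574 / 678.7481 = 2.14904
log2(2.14904) = 1.1037

1.104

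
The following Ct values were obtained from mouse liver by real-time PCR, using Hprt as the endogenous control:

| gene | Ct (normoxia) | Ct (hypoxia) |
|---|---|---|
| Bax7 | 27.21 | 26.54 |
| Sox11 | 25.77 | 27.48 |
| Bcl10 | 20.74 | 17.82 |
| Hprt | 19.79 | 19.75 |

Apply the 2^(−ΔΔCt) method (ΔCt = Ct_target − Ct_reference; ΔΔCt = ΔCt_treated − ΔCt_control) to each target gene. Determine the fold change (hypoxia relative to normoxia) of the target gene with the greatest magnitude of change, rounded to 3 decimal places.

Bax7: ΔΔCt = (26.54−19.75) − (27.21−19.79) = 6.79 − 7.42 = -0.63; fold change = 2^0.63 = 1.548
Sox11: ΔΔCt = (27.48−19.75) − (25.77−19.79) = 7.73 − 5.98 = 1.75; fold change = 2^-1.75 = 0.297
Bcl10: ΔΔCt = (17.82−19.75) − (20.74−19.79) = -1.93 − 0.95 = -2.88; fold change = 2^2.88 = 7.362
Bcl10 has the largest |ΔΔCt| = 2.88.

7.362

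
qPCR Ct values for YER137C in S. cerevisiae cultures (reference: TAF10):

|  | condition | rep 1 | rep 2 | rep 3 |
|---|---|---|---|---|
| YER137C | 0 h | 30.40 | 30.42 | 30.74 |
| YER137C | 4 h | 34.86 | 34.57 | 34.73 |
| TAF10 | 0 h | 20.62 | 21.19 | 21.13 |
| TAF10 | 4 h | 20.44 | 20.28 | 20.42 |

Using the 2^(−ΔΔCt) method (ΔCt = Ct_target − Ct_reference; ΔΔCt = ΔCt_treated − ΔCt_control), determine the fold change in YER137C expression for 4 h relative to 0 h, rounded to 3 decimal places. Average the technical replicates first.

Mean Ct: YER137C 0 h 30.520; YER137C 4 h 34.720; TAF10 0 h 20.980; TAF10 4 h 20.380
ΔCt(0 h) = 30.520 − 20.980 = 9.540
ΔCt(4 h) = 34.720 − 20.380 = 14.340
ΔΔCt = 14.340 − 9.540 = 4.800
Fold change = 2^(−4.800) = 0.0359

0.036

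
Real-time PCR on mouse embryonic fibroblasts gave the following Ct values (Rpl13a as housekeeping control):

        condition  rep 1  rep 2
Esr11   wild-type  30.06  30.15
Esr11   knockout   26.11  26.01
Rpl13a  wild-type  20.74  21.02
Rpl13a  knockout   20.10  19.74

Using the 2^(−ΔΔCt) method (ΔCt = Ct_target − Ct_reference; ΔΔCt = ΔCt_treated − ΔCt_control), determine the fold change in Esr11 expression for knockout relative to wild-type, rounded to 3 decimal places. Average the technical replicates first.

Mean Ct: Esr11 wild-type 30.105; Esr11 knockout 26.060; Rpl13a wild-type 20.880; Rpl13a knockout 19.920
ΔCt(wild-type) = 30.105 − 20.880 = 9.225
ΔCt(knockout) = 26.060 − 19.920 = 6.140
ΔΔCt = 6.140 − 9.225 = -3.085
Fold change = 2^(−(-3.085)) = 2^3.085 = 8.4855

8.486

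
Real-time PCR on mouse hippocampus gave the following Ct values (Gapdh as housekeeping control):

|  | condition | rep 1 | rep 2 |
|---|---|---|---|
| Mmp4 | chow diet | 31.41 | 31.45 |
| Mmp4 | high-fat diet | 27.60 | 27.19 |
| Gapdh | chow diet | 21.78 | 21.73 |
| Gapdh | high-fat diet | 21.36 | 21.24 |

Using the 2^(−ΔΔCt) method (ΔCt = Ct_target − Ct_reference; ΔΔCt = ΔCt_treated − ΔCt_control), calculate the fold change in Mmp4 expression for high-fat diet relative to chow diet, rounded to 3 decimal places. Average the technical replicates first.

11.959

Mean Ct: Mmp4 chow diet 31.430; Mmp4 high-fat diet 27.395; Gapdh chow diet 21.755; Gapdh high-fat diet 21.300
ΔCt(chow diet) = 31.430 − 21.755 = 9.675
ΔCt(high-fat diet) = 27.395 − 21.300 = 6.095
ΔΔCt = 6.095 − 9.675 = -3.580
Fold change = 2^(−(-3.580)) = 2^3.580 = 11.9588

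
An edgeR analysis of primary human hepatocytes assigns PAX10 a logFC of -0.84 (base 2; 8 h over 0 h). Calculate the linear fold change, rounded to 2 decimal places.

Fold change = 2^(-0.84) = 0.559

0.56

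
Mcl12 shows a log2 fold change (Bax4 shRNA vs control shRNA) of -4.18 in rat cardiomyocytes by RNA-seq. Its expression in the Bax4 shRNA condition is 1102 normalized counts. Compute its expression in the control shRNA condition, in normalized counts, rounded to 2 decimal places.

19975.01

Fold change = 2^(-4.18) = 0.0552
control shRNA expression = 1102 / 0.0552 = 19975.01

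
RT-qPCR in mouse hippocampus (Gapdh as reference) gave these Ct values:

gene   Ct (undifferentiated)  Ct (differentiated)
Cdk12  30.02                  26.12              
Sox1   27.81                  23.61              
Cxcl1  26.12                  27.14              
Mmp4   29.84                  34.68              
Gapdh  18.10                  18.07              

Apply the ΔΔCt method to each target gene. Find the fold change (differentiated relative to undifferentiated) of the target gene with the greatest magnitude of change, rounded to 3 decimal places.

0.034

Cdk12: ΔΔCt = (26.12−18.07) − (30.02−18.10) = 8.05 − 11.92 = -3.87; fold change = 2^3.87 = 14.621
Sox1: ΔΔCt = (23.61−18.07) − (27.81−18.10) = 5.54 − 9.71 = -4.17; fold change = 2^4.17 = 18.001
Cxcl1: ΔΔCt = (27.14−18.07) − (26.12−18.10) = 9.07 − 8.02 = 1.05; fold change = 2^-1.05 = 0.483
Mmp4: ΔΔCt = (34.68−18.07) − (29.84−18.10) = 16.61 − 11.74 = 4.87; fold change = 2^-4.87 = 0.034
Mmp4 has the largest |ΔΔCt| = 4.87.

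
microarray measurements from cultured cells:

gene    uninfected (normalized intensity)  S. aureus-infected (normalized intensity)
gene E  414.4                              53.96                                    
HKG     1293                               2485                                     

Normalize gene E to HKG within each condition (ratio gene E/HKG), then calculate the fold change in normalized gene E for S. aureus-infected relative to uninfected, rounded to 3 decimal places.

0.068

gene E/HKG (uninfected) = 414.4 / 1293 = 0.32049
gene E/HKG (S. aureus-infected) = 53.96 / 2485 = 0.021714
Fold change = 0.021714 / 0.32049 = 0.0678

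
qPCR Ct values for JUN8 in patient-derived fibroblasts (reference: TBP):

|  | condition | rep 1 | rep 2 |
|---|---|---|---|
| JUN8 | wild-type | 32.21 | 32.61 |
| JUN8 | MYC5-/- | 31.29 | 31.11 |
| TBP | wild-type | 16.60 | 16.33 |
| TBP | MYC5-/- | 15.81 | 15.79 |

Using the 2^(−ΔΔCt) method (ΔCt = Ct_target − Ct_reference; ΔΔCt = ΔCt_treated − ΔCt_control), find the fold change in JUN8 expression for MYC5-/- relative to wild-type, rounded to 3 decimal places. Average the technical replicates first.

Mean Ct: JUN8 wild-type 32.410; JUN8 MYC5-/- 31.200; TBP wild-type 16.465; TBP MYC5-/- 15.800
ΔCt(wild-type) = 32.410 − 16.465 = 15.945
ΔCt(MYC5-/-) = 31.200 − 15.800 = 15.400
ΔΔCt = 15.400 − 15.945 = -0.545
Fold change = 2^(−(-0.545)) = 2^0.545 = 1.4590

1.459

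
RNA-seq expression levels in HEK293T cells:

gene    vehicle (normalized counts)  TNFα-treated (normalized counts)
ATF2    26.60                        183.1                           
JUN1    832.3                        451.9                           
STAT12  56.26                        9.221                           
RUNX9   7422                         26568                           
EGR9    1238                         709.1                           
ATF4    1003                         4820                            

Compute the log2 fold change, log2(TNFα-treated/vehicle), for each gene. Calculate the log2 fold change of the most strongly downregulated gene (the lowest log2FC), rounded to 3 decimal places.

-2.609

log2(183.1/26.60) = 2.783  (ATF2)
log2(451.9/832.3) = -0.881  (JUN1)
log2(9.221/56.26) = -2.609  (STAT12)
log2(26568/7422) = 1.840  (RUNX9)
log2(709.1/1238) = -0.804  (EGR9)
log2(4820/1003) = 2.265  (ATF4)
STAT12 is most strongly downregulated.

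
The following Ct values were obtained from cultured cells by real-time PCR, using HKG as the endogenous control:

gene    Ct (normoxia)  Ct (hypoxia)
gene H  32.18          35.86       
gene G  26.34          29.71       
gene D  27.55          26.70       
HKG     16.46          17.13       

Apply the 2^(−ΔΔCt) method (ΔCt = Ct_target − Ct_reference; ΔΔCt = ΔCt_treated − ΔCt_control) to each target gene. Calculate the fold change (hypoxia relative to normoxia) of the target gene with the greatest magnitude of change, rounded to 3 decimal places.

gene H: ΔΔCt = (35.86−17.13) − (32.18−16.46) = 18.73 − 15.72 = 3.01; fold change = 2^-3.01 = 0.124
gene G: ΔΔCt = (29.71−17.13) − (26.34−16.46) = 12.58 − 9.88 = 2.70; fold change = 2^-2.70 = 0.154
gene D: ΔΔCt = (26.70−17.13) − (27.55−16.46) = 9.57 − 11.09 = -1.52; fold change = 2^1.52 = 2.868
gene H has the largest |ΔΔCt| = 3.01.

0.124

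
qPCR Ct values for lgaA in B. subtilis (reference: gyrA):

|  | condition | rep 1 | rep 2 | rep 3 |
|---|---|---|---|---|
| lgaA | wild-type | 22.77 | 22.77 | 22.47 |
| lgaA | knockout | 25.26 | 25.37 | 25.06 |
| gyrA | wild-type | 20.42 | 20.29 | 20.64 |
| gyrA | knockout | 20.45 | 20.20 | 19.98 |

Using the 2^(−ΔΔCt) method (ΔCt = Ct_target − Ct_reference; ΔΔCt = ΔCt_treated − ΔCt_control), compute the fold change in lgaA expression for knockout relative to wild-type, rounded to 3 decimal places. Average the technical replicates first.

0.144

Mean Ct: lgaA wild-type 22.670; lgaA knockout 25.230; gyrA wild-type 20.450; gyrA knockout 20.210
ΔCt(wild-type) = 22.670 − 20.450 = 2.220
ΔCt(knockout) = 25.230 − 20.210 = 5.020
ΔΔCt = 5.020 − 2.220 = 2.800
Fold change = 2^(−2.800) = 0.1436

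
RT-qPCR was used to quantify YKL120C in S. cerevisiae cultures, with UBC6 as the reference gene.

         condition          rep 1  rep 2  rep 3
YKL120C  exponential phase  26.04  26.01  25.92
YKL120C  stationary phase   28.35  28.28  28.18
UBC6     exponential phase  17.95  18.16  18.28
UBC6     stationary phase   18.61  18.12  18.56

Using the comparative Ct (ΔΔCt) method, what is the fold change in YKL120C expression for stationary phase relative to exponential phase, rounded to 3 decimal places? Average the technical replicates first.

Mean Ct: YKL120C exponential phase 25.990; YKL120C stationary phase 28.270; UBC6 exponential phase 18.130; UBC6 stationary phase 18.430
ΔCt(exponential phase) = 25.990 − 18.130 = 7.860
ΔCt(stationary phase) = 28.270 − 18.430 = 9.840
ΔΔCt = 9.840 − 7.860 = 1.980
Fold change = 2^(−1.980) = 0.2535

0.253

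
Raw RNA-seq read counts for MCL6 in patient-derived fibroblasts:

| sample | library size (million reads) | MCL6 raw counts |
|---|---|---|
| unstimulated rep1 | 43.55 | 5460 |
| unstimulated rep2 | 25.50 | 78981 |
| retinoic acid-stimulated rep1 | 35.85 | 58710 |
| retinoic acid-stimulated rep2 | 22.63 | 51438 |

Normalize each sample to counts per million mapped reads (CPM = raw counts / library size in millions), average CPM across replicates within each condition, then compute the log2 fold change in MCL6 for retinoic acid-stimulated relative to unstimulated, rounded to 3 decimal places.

0.279

CPM(unstimulated rep1) = 5460 / 43.55 = 125.3731
CPM(unstimulated rep2) = 78981 / 25.50 = 3097.2941
CPM(retinoic acid-stimulated rep1) = 58710 / 35.85 = 1637.6569
CPM(retinoic acid-stimulated rep2) = 51438 / 22.63 = 2273.0004
mean CPM(unstimulated) = 1611.3336; mean CPM(retinoic acid-stimulated) = 1955.3287
Fold change = 1955.3287 / 1611.3336 = 1.21348
log2(1.21348) = 0.2792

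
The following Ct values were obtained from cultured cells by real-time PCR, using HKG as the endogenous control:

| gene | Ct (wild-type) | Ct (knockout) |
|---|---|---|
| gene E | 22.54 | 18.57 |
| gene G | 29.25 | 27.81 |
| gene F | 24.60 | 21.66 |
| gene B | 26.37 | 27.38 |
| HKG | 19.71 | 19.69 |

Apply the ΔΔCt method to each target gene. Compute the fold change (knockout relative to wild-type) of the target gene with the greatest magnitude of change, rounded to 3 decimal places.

15.455

gene E: ΔΔCt = (18.57−19.69) − (22.54−19.71) = -1.12 − 2.83 = -3.95; fold change = 2^3.95 = 15.455
gene G: ΔΔCt = (27.81−19.69) − (29.25−19.71) = 8.12 − 9.54 = -1.42; fold change = 2^1.42 = 2.676
gene F: ΔΔCt = (21.66−19.69) − (24.60−19.71) = 1.97 − 4.89 = -2.92; fold change = 2^2.92 = 7.568
gene B: ΔΔCt = (27.38−19.69) − (26.37−19.71) = 7.69 − 6.66 = 1.03; fold change = 2^-1.03 = 0.490
gene E has the largest |ΔΔCt| = 3.95.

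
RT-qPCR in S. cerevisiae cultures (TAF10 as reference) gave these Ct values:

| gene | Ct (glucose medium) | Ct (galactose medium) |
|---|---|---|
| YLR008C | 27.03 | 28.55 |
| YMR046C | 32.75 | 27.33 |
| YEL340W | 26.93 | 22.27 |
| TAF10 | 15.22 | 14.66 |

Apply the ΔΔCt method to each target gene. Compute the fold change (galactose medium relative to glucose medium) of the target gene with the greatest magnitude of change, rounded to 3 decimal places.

29.041

YLR008C: ΔΔCt = (28.55−14.66) − (27.03−15.22) = 13.89 − 11.81 = 2.08; fold change = 2^-2.08 = 0.237
YMR046C: ΔΔCt = (27.33−14.66) − (32.75−15.22) = 12.67 − 17.53 = -4.86; fold change = 2^4.86 = 29.041
YEL340W: ΔΔCt = (22.27−14.66) − (26.93−15.22) = 7.61 − 11.71 = -4.10; fold change = 2^4.10 = 17.148
YMR046C has the largest |ΔΔCt| = 4.86.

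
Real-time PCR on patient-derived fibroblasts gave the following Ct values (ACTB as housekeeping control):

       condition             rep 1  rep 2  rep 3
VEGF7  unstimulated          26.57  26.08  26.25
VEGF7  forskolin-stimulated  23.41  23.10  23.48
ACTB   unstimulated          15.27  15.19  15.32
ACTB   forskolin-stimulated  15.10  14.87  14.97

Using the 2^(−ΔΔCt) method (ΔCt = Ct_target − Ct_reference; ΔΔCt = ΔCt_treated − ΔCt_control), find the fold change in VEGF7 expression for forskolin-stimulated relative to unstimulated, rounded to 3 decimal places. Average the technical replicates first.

Mean Ct: VEGF7 unstimulated 26.300; VEGF7 forskolin-stimulated 23.330; ACTB unstimulated 15.260; ACTB forskolin-stimulated 14.980
ΔCt(unstimulated) = 26.300 − 15.260 = 11.040
ΔCt(forskolin-stimulated) = 23.330 − 14.980 = 8.350
ΔΔCt = 8.350 − 11.040 = -2.690
Fold change = 2^(−(-2.690)) = 2^2.690 = 6.4531

6.453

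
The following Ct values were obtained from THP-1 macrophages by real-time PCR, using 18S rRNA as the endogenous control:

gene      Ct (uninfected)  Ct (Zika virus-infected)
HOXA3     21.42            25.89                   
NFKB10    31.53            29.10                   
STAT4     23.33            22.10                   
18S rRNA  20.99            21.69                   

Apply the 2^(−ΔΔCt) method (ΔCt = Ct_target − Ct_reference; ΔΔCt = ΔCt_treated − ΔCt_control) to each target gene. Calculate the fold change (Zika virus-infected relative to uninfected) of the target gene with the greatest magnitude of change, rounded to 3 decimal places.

0.073

HOXA3: ΔΔCt = (25.89−21.69) − (21.42−20.99) = 4.20 − 0.43 = 3.77; fold change = 2^-3.77 = 0.073
NFKB10: ΔΔCt = (29.10−21.69) − (31.53−20.99) = 7.41 − 10.54 = -3.13; fold change = 2^3.13 = 8.754
STAT4: ΔΔCt = (22.10−21.69) − (23.33−20.99) = 0.41 − 2.34 = -1.93; fold change = 2^1.93 = 3.811
HOXA3 has the largest |ΔΔCt| = 3.77.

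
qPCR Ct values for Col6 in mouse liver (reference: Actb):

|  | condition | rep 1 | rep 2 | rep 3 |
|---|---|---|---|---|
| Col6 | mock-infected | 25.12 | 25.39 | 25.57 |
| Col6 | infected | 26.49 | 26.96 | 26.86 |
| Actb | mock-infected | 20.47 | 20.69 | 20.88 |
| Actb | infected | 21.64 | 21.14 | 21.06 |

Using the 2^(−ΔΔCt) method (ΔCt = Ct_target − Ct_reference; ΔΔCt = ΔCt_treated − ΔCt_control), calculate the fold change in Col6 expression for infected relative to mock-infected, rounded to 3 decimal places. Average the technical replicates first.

0.570

Mean Ct: Col6 mock-infected 25.360; Col6 infected 26.770; Actb mock-infected 20.680; Actb infected 21.280
ΔCt(mock-infected) = 25.360 − 20.680 = 4.680
ΔCt(infected) = 26.770 − 21.280 = 5.490
ΔΔCt = 5.490 − 4.680 = 0.810
Fold change = 2^(−0.810) = 0.5704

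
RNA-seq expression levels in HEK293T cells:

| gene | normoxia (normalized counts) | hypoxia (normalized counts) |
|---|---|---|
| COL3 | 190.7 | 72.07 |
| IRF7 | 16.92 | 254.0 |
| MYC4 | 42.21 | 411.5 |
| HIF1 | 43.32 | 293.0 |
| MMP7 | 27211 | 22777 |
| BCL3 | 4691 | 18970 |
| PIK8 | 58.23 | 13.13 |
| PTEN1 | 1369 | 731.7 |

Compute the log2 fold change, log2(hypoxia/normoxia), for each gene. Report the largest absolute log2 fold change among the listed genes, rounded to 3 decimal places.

3.908

log2(72.07/190.7) = -1.404  (COL3)
log2(254.0/16.92) = 3.908  (IRF7)
log2(411.5/42.21) = 3.285  (MYC4)
log2(293.0/43.32) = 2.758  (HIF1)
log2(22777/27211) = -0.257  (MMP7)
log2(18970/4691) = 2.016  (BCL3)
log2(13.13/58.23) = -2.149  (PIK8)
log2(731.7/1369) = -0.904  (PTEN1)
The largest magnitude belongs to IRF7.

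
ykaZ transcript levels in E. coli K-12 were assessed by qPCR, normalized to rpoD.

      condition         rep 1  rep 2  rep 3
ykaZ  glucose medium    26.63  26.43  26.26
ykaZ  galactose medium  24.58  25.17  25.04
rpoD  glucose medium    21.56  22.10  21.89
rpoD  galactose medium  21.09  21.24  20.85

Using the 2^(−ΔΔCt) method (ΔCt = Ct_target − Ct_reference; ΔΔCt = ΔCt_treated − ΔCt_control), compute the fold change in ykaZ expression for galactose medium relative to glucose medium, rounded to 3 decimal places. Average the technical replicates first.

1.647

Mean Ct: ykaZ glucose medium 26.440; ykaZ galactose medium 24.930; rpoD glucose medium 21.850; rpoD galactose medium 21.060
ΔCt(glucose medium) = 26.440 − 21.850 = 4.590
ΔCt(galactose medium) = 24.930 − 21.060 = 3.870
ΔΔCt = 3.870 − 4.590 = -0.720
Fold change = 2^(−(-0.720)) = 2^0.720 = 1.6472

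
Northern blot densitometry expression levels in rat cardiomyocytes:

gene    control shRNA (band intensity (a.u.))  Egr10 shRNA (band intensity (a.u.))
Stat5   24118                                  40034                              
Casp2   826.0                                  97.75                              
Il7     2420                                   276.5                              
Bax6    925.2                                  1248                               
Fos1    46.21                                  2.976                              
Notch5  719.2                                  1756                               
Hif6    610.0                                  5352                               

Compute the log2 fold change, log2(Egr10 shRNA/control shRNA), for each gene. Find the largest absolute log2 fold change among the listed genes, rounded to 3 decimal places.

log2(40034/24118) = 0.731  (Stat5)
log2(97.75/826.0) = -3.079  (Casp2)
log2(276.5/2420) = -3.130  (Il7)
log2(1248/925.2) = 0.432  (Bax6)
log2(2.976/46.21) = -3.957  (Fos1)
log2(1756/719.2) = 1.288  (Notch5)
log2(5352/610.0) = 3.133  (Hif6)
The largest magnitude belongs to Fos1.

3.957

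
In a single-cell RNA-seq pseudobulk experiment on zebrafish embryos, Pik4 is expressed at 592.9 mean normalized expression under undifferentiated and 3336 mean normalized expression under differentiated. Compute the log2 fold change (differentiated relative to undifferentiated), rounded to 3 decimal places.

2.492

Fold change = 3336 / 592.9 = 5.6266
log2(5.6266) = 2.4923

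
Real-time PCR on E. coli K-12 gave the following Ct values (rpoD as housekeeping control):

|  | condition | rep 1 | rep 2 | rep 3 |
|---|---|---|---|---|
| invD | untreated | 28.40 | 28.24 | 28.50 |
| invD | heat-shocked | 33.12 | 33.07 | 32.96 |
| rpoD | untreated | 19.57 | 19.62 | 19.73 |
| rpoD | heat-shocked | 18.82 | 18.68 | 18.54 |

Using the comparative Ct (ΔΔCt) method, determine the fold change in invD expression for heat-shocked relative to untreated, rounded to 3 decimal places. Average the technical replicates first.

0.020

Mean Ct: invD untreated 28.380; invD heat-shocked 33.050; rpoD untreated 19.640; rpoD heat-shocked 18.680
ΔCt(untreated) = 28.380 − 19.640 = 8.740
ΔCt(heat-shocked) = 33.050 − 18.680 = 14.370
ΔΔCt = 14.370 − 8.740 = 5.630
Fold change = 2^(−5.630) = 0.0202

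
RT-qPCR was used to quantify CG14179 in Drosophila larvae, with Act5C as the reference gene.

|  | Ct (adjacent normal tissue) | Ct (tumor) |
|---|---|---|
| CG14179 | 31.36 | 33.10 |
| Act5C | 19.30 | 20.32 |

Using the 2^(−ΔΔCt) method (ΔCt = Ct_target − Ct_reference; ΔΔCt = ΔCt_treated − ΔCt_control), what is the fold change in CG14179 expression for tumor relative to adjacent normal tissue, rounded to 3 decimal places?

0.607

ΔCt(adjacent normal tissue) = 31.360 − 19.300 = 12.060
ΔCt(tumor) = 33.100 − 20.320 = 12.780
ΔΔCt = 12.780 − 12.060 = 0.720
Fold change = 2^(−0.720) = 0.6071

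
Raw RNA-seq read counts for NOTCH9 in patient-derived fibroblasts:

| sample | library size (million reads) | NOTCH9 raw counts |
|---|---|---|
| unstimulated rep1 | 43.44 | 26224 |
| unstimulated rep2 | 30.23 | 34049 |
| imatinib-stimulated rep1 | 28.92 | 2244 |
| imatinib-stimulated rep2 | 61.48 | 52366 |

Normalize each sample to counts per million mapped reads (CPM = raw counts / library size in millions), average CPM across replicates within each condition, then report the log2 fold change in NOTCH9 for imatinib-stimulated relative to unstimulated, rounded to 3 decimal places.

-0.896

CPM(unstimulated rep1) = 26224 / 43.44 = 603.6832
CPM(unstimulated rep2) = 34049 / 30.23 = 1126.3315
CPM(imatinib-stimulated rep1) = 2244 / 28.92 = 77.5934
CPM(imatinib-stimulated rep2) = 52366 / 61.48 = 851.7567
mean CPM(unstimulated) = 865.0074; mean CPM(imatinib-stimulated) = 464.6750
Fold change = 464.6750 / 865.0074 = 0.53719
log2(0.53719) = -0.8965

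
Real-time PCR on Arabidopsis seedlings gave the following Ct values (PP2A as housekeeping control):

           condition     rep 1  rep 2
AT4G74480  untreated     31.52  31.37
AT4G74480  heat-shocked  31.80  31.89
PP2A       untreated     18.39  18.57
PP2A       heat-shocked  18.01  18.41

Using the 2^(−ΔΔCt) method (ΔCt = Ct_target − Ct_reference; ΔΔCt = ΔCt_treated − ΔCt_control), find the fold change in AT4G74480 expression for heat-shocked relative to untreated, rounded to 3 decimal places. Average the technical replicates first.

Mean Ct: AT4G74480 untreated 31.445; AT4G74480 heat-shocked 31.845; PP2A untreated 18.480; PP2A heat-shocked 18.210
ΔCt(untreated) = 31.445 − 18.480 = 12.965
ΔCt(heat-shocked) = 31.845 − 18.210 = 13.635
ΔΔCt = 13.635 − 12.965 = 0.670
Fold change = 2^(−0.670) = 0.6285

0.629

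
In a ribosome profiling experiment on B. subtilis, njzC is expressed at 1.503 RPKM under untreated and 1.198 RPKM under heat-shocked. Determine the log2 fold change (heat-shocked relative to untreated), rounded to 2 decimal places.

-0.33

Fold change = 1.198 / 1.503 = 0.7971
log2(0.7971) = -0.327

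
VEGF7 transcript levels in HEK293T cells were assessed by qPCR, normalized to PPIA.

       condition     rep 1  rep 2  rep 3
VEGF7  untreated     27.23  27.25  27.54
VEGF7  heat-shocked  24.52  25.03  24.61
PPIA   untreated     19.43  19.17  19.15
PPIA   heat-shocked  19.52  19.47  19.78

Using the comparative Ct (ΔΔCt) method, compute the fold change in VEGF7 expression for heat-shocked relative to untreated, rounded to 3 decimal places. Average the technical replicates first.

Mean Ct: VEGF7 untreated 27.340; VEGF7 heat-shocked 24.720; PPIA untreated 19.250; PPIA heat-shocked 19.590
ΔCt(untreated) = 27.340 − 19.250 = 8.090
ΔCt(heat-shocked) = 24.720 − 19.590 = 5.130
ΔΔCt = 5.130 − 8.090 = -2.960
Fold change = 2^(−(-2.960)) = 2^2.960 = 7.7812

7.781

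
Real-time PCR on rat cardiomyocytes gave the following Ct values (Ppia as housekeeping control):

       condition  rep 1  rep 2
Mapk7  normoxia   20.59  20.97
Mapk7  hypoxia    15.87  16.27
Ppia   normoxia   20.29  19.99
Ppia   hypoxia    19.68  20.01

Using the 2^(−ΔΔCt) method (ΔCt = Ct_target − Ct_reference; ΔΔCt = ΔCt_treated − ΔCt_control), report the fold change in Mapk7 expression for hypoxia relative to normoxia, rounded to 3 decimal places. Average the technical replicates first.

21.333

Mean Ct: Mapk7 normoxia 20.780; Mapk7 hypoxia 16.070; Ppia normoxia 20.140; Ppia hypoxia 19.845
ΔCt(normoxia) = 20.780 − 20.140 = 0.640
ΔCt(hypoxia) = 16.070 − 19.845 = -3.775
ΔΔCt = -3.775 − 0.640 = -4.415
Fold change = 2^(−(-4.415)) = 2^4.415 = 21.3328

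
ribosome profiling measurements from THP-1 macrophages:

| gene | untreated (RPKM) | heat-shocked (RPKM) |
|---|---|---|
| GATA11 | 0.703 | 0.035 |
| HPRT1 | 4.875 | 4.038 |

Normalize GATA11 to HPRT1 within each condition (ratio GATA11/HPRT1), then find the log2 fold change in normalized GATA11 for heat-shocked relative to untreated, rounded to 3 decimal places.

GATA11/HPRT1 (untreated) = 0.703 / 4.875 = 0.14421
GATA11/HPRT1 (heat-shocked) = 0.035 / 4.038 = 0.0086677
Fold change = 0.0086677 / 0.14421 = 0.0601
log2(0.0601) = -4.0563

-4.056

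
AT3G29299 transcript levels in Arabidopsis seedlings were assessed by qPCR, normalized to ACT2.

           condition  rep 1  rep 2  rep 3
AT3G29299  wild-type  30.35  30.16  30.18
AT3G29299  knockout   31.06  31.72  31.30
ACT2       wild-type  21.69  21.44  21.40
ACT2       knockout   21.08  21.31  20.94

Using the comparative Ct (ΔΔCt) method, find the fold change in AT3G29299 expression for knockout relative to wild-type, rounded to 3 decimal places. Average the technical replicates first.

Mean Ct: AT3G29299 wild-type 30.230; AT3G29299 knockout 31.360; ACT2 wild-type 21.510; ACT2 knockout 21.110
ΔCt(wild-type) = 30.230 − 21.510 = 8.720
ΔCt(knockout) = 31.360 − 21.110 = 10.250
ΔΔCt = 10.250 − 8.720 = 1.530
Fold change = 2^(−1.530) = 0.3463

0.346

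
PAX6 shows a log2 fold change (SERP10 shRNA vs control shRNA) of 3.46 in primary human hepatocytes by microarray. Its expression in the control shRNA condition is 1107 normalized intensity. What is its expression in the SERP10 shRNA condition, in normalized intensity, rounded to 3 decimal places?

Fold change = 2^(3.46) = 11.0043
SERP10 shRNA expression = 1107 × 11.0043 = 12181.798

12181.798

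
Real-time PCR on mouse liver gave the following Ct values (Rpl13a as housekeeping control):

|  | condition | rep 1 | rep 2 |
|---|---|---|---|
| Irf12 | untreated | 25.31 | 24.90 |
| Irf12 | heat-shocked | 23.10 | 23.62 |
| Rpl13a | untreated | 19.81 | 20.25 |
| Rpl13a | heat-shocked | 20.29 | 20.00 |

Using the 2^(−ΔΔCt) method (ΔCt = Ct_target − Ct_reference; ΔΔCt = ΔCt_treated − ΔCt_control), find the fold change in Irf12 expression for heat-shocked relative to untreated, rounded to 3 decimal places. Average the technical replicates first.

Mean Ct: Irf12 untreated 25.105; Irf12 heat-shocked 23.360; Rpl13a untreated 20.030; Rpl13a heat-shocked 20.145
ΔCt(untreated) = 25.105 − 20.030 = 5.075
ΔCt(heat-shocked) = 23.360 − 20.145 = 3.215
ΔΔCt = 3.215 − 5.075 = -1.860
Fold change = 2^(−(-1.860)) = 2^1.860 = 3.6301

3.630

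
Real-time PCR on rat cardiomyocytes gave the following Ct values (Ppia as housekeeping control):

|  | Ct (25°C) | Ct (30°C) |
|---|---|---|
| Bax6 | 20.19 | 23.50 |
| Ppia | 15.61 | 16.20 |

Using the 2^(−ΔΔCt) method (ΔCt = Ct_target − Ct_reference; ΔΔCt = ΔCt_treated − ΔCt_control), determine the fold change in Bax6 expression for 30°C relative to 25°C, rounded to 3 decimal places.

0.152

ΔCt(25°C) = 20.190 − 15.610 = 4.580
ΔCt(30°C) = 23.500 − 16.200 = 7.300
ΔΔCt = 7.300 − 4.580 = 2.720
Fold change = 2^(−2.720) = 0.1518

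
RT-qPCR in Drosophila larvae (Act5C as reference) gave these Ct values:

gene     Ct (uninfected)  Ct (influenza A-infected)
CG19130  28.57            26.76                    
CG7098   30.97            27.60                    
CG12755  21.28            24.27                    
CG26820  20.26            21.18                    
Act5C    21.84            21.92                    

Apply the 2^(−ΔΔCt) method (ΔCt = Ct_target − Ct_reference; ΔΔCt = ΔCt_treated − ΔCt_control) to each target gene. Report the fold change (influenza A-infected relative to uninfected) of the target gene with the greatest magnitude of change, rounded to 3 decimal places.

CG19130: ΔΔCt = (26.76−21.92) − (28.57−21.84) = 4.84 − 6.73 = -1.89; fold change = 2^1.89 = 3.706
CG7098: ΔΔCt = (27.60−21.92) − (30.97−21.84) = 5.68 − 9.13 = -3.45; fold change = 2^3.45 = 10.928
CG12755: ΔΔCt = (24.27−21.92) − (21.28−21.84) = 2.35 − (-0.56) = 2.91; fold change = 2^-2.91 = 0.133
CG26820: ΔΔCt = (21.18−21.92) − (20.26−21.84) = -0.74 − (-1.58) = 0.84; fold change = 2^-0.84 = 0.559
CG7098 has the largest |ΔΔCt| = 3.45.

10.928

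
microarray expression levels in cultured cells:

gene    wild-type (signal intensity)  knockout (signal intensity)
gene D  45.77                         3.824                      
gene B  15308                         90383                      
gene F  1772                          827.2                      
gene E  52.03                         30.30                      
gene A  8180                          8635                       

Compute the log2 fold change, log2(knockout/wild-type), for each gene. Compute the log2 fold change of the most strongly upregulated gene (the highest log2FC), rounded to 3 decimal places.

log2(3.824/45.77) = -3.581  (gene D)
log2(90383/15308) = 2.562  (gene B)
log2(827.2/1772) = -1.099  (gene F)
log2(30.30/52.03) = -0.780  (gene E)
log2(8635/8180) = 0.078  (gene A)
gene B is most strongly upregulated.

2.562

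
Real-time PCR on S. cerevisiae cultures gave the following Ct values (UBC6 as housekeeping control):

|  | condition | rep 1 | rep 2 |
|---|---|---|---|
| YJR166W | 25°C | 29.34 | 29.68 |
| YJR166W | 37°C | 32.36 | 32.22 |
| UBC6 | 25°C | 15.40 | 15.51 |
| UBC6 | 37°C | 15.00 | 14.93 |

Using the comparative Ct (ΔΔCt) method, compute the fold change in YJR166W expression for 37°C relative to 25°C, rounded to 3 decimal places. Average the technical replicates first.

0.104

Mean Ct: YJR166W 25°C 29.510; YJR166W 37°C 32.290; UBC6 25°C 15.455; UBC6 37°C 14.965
ΔCt(25°C) = 29.510 − 15.455 = 14.055
ΔCt(37°C) = 32.290 − 14.965 = 17.325
ΔΔCt = 17.325 − 14.055 = 3.270
Fold change = 2^(−3.270) = 0.1037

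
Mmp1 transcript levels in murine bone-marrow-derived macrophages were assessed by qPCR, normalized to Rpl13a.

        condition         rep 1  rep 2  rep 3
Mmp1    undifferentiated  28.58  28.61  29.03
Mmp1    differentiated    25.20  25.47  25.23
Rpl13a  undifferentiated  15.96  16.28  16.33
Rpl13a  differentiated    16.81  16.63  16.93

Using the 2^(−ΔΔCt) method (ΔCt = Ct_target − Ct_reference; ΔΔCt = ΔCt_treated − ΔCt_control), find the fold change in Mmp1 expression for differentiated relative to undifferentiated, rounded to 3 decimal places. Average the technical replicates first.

16.450

Mean Ct: Mmp1 undifferentiated 28.740; Mmp1 differentiated 25.300; Rpl13a undifferentiated 16.190; Rpl13a differentiated 16.790
ΔCt(undifferentiated) = 28.740 − 16.190 = 12.550
ΔCt(differentiated) = 25.300 − 16.790 = 8.510
ΔΔCt = 8.510 − 12.550 = -4.040
Fold change = 2^(−(-4.040)) = 2^4.040 = 16.4498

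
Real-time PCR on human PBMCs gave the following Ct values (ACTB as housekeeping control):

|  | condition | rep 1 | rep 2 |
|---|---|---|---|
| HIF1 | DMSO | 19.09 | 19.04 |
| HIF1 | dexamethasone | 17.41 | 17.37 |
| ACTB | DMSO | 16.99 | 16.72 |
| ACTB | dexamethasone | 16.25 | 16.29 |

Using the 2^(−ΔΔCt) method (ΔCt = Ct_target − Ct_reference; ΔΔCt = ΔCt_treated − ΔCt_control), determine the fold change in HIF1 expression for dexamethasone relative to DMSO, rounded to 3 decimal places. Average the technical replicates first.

Mean Ct: HIF1 DMSO 19.065; HIF1 dexamethasone 17.390; ACTB DMSO 16.855; ACTB dexamethasone 16.270
ΔCt(DMSO) = 19.065 − 16.855 = 2.210
ΔCt(dexamethasone) = 17.390 − 16.270 = 1.120
ΔΔCt = 1.120 − 2.210 = -1.090
Fold change = 2^(−(-1.090)) = 2^1.090 = 2.1287

2.129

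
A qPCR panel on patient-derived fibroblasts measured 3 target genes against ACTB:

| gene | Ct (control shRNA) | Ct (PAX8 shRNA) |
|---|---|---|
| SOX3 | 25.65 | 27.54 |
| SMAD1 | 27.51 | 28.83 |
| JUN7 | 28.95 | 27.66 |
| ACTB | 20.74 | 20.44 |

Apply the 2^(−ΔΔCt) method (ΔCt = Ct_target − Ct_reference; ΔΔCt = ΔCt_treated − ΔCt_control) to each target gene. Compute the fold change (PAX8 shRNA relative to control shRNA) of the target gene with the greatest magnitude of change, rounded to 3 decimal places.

SOX3: ΔΔCt = (27.54−20.44) − (25.65−20.74) = 7.10 − 4.91 = 2.19; fold change = 2^-2.19 = 0.219
SMAD1: ΔΔCt = (28.83−20.44) − (27.51−20.74) = 8.39 − 6.77 = 1.62; fold change = 2^-1.62 = 0.325
JUN7: ΔΔCt = (27.66−20.44) − (28.95−20.74) = 7.22 − 8.21 = -0.99; fold change = 2^0.99 = 1.986
SOX3 has the largest |ΔΔCt| = 2.19.

0.219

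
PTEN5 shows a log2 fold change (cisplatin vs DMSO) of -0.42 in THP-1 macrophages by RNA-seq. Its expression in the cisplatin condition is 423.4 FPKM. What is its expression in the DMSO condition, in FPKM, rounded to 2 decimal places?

Fold change = 2^(-0.42) = 0.7474
DMSO expression = 423.4 / 0.7474 = 566.48

566.48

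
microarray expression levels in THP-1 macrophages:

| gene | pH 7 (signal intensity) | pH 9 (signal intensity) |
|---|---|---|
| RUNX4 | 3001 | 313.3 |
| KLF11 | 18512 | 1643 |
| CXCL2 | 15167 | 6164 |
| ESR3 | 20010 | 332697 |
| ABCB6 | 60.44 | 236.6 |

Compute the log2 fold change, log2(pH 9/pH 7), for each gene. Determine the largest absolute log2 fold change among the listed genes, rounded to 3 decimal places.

log2(313.3/3001) = -3.260  (RUNX4)
log2(1643/18512) = -3.494  (KLF11)
log2(6164/15167) = -1.299  (CXCL2)
log2(332697/20010) = 4.055  (ESR3)
log2(236.6/60.44) = 1.969  (ABCB6)
The largest magnitude belongs to ESR3.

4.055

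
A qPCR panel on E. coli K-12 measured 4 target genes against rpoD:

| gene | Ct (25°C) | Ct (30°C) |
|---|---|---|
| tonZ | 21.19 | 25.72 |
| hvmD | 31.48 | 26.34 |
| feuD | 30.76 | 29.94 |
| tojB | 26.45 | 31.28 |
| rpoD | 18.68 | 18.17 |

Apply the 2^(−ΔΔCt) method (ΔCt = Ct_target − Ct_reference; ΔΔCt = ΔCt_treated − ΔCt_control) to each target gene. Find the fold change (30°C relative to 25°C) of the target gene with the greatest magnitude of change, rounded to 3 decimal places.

tonZ: ΔΔCt = (25.72−18.17) − (21.19−18.68) = 7.55 − 2.51 = 5.04; fold change = 2^-5.04 = 0.030
hvmD: ΔΔCt = (26.34−18.17) − (31.48−18.68) = 8.17 − 12.80 = -4.63; fold change = 2^4.63 = 24.761
feuD: ΔΔCt = (29.94−18.17) − (30.76−18.68) = 11.77 − 12.08 = -0.31; fold change = 2^0.31 = 1.240
tojB: ΔΔCt = (31.28−18.17) − (26.45−18.68) = 13.11 − 7.77 = 5.34; fold change = 2^-5.34 = 0.025
tojB has the largest |ΔΔCt| = 5.34.

0.025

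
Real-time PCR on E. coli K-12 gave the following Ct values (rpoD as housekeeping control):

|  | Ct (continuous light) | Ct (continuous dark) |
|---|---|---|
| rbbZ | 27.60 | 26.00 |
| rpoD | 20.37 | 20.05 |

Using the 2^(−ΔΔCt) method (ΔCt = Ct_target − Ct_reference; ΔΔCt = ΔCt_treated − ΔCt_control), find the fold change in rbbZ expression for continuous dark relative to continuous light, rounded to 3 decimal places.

2.428

ΔCt(continuous light) = 27.600 − 20.370 = 7.230
ΔCt(continuous dark) = 26.000 − 20.050 = 5.950
ΔΔCt = 5.950 − 7.230 = -1.280
Fold change = 2^(−(-1.280)) = 2^1.280 = 2.4284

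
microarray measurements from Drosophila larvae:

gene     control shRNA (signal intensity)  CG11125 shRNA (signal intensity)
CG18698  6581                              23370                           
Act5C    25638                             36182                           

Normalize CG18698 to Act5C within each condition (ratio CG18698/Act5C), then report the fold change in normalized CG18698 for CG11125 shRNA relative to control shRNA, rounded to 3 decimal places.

CG18698/Act5C (control shRNA) = 6581 / 25638 = 0.25669
CG18698/Act5C (CG11125 shRNA) = 23370 / 36182 = 0.6459
Fold change = 0.6459 / 0.25669 = 2.5163

2.516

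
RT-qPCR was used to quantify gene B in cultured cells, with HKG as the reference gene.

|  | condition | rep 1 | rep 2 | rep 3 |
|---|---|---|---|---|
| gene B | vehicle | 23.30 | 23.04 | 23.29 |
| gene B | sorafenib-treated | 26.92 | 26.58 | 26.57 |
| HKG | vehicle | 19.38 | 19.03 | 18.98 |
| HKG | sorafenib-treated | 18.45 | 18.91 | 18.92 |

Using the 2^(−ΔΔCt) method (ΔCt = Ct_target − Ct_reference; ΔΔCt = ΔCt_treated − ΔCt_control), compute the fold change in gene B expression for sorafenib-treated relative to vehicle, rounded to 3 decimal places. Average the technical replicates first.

0.069

Mean Ct: gene B vehicle 23.210; gene B sorafenib-treated 26.690; HKG vehicle 19.130; HKG sorafenib-treated 18.760
ΔCt(vehicle) = 23.210 − 19.130 = 4.080
ΔCt(sorafenib-treated) = 26.690 − 18.760 = 7.930
ΔΔCt = 7.930 − 4.080 = 3.850
Fold change = 2^(−3.850) = 0.0693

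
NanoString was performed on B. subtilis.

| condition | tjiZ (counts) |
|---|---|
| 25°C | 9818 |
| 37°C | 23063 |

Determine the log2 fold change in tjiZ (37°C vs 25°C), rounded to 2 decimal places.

Fold change = 23063 / 9818 = 2.3491
log2(2.3491) = 1.232

1.23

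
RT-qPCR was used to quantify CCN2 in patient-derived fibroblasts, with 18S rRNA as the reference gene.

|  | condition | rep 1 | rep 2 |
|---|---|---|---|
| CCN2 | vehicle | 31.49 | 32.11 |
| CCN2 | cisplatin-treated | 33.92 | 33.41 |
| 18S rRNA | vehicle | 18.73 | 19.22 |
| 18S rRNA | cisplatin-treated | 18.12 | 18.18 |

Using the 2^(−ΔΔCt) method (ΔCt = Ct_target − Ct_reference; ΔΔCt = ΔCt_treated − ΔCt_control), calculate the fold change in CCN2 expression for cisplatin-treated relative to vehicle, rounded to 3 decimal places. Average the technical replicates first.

0.155

Mean Ct: CCN2 vehicle 31.800; CCN2 cisplatin-treated 33.665; 18S rRNA vehicle 18.975; 18S rRNA cisplatin-treated 18.150
ΔCt(vehicle) = 31.800 − 18.975 = 12.825
ΔCt(cisplatin-treated) = 33.665 − 18.150 = 15.515
ΔΔCt = 15.515 − 12.825 = 2.690
Fold change = 2^(−2.690) = 0.1550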